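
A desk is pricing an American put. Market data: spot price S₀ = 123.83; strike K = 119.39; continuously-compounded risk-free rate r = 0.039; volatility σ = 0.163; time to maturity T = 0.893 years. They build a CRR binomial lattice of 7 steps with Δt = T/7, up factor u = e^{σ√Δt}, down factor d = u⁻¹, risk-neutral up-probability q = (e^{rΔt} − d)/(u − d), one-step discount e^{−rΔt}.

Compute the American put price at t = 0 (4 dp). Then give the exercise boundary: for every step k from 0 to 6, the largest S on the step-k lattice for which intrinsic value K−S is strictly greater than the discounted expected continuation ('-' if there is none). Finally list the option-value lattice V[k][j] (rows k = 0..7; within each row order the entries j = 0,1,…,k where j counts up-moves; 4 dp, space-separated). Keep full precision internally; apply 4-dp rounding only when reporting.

Δt=0.12757  u=1.05995  d=0.94344  q=0.52826  discount=0.99504
step 7 (expiry): payoffs max(K−S,0) = 37.0072 26.8339 15.4044 2.5634 0.0000 0.0000 0.0000 0.0000
step 6: (k=6,j=0): S=87.3214, (K−S)⁺=32.0686, hold=31.4760 ⇒ V=32.0686 exercise | (k=6,j=1): S=98.1046, (K−S)⁺=21.2854, hold=20.6929 ⇒ V=21.2854 exercise | (k=6,j=2): S=110.2193, (K−S)⁺=9.1707, hold=8.5782 ⇒ V=9.1707 exercise | (k=6,j=3): S=123.8300, (K−S)⁺=0.0000, hold=1.2033 ⇒ V=1.2033 continue | (k=6,j=4): S=139.1215, (K−S)⁺=0.0000, hold=0.0000 ⇒ V=0.0000 continue | (k=6,j=5): S=156.3013, (K−S)⁺=0.0000, hold=0.0000 ⇒ V=0.0000 continue | (k=6,j=6): S=175.6026, (K−S)⁺=0.0000, hold=0.0000 ⇒ V=0.0000 continue  boundary S*=110.2193
step 5: (k=5,j=0): S=92.5561, (K−S)⁺=26.8339, hold=26.2414 ⇒ V=26.8339 exercise | (k=5,j=1): S=103.9856, (K−S)⁺=15.4044, hold=14.8118 ⇒ V=15.4044 exercise | (k=5,j=2): S=116.8266, (K−S)⁺=2.5634, hold=4.9372 ⇒ V=4.9372 continue | (k=5,j=3): S=131.2532, (K−S)⁺=0.0000, hold=0.5648 ⇒ V=0.5648 continue | (k=5,j=4): S=147.4614, (K−S)⁺=0.0000, hold=0.0000 ⇒ V=0.0000 continue | (k=5,j=5): S=165.6711, (K−S)⁺=0.0000, hold=0.0000 ⇒ V=0.0000 continue  boundary S*=103.9856
step 4: (k=4,j=0): S=98.1046, (K−S)⁺=21.2854, hold=20.6929 ⇒ V=21.2854 exercise | (k=4,j=1): S=110.2193, (K−S)⁺=9.1707, hold=9.8260 ⇒ V=9.8260 continue | (k=4,j=2): S=123.8300, (K−S)⁺=0.0000, hold=2.6144 ⇒ V=2.6144 continue | (k=4,j=3): S=139.1215, (K−S)⁺=0.0000, hold=0.2651 ⇒ V=0.2651 continue | (k=4,j=4): S=156.3013, (K−S)⁺=0.0000, hold=0.0000 ⇒ V=0.0000 continue  boundary S*=98.1046
step 3: (k=3,j=0): S=103.9856, (K−S)⁺=15.4044, hold=15.1563 ⇒ V=15.4044 exercise | (k=3,j=1): S=116.8266, (K−S)⁺=2.5634, hold=5.9865 ⇒ V=5.9865 continue | (k=3,j=2): S=131.2532, (K−S)⁺=0.0000, hold=1.3666 ⇒ V=1.3666 continue | (k=3,j=3): S=147.4614, (K−S)⁺=0.0000, hold=0.1244 ⇒ V=0.1244 continue  boundary S*=103.9856
step 2: (k=2,j=0): S=110.2193, (K−S)⁺=9.1707, hold=10.3775 ⇒ V=10.3775 continue | (k=2,j=1): S=123.8300, (K−S)⁺=0.0000, hold=3.5284 ⇒ V=3.5284 continue | (k=2,j=2): S=139.1215, (K−S)⁺=0.0000, hold=0.7069 ⇒ V=0.7069 continue  boundary S*=-
step 1: (k=1,j=0): S=116.8266, (K−S)⁺=2.5634, hold=6.7258 ⇒ V=6.7258 continue | (k=1,j=1): S=131.2532, (K−S)⁺=0.0000, hold=2.0278 ⇒ V=2.0278 continue  boundary S*=-
step 0: (k=0,j=0): S=123.8300, (K−S)⁺=0.0000, hold=4.2230 ⇒ V=4.2230 continue  boundary S*=-

price = 4.2230
boundary = - - - 103.9856 98.1046 103.9856 110.2193
tree:
4.2230
6.7258 2.0278
10.3775 3.5284 0.7069
15.4044 5.9865 1.3666 0.1244
21.2854 9.8260 2.6144 0.2651 0.0000
26.8339 15.4044 4.9372 0.5648 0.0000 0.0000
32.0686 21.2854 9.1707 1.2033 0.0000 0.0000 0.0000
37.0072 26.8339 15.4044 2.5634 0.0000 0.0000 0.0000 0.0000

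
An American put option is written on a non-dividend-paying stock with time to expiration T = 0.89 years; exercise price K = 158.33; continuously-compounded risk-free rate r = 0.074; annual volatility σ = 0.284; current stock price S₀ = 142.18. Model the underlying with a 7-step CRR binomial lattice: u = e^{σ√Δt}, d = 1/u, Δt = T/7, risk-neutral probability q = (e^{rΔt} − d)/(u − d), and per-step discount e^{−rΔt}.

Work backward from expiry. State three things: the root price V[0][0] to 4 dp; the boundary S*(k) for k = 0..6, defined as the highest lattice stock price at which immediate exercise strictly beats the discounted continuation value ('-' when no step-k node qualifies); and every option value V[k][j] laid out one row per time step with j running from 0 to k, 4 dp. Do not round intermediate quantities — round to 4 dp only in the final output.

price = 20.7229
boundary = - - 116.1127 128.4870 116.1127 128.4870 142.1800
tree:
20.7229
30.1666 12.4267
42.2173 19.6477 6.0211
53.3998 29.8430 10.6418 1.8871
63.5054 42.2173 18.2333 3.8636 0.1064
72.6377 53.3998 29.8430 7.9030 0.2244 0.0000
80.8905 63.5054 42.2173 16.1500 0.4731 0.0000 0.0000
88.3485 72.6377 53.3998 29.8430 0.9977 0.0000 0.0000 0.0000

Δt=0.12714  u=1.10657  d=0.90369  q=0.52130  discount=0.99064
step 7 (expiry): payoffs max(K−S,0) = 88.3485 72.6377 53.3998 29.8430 0.9977 0.0000 0.0000 0.0000
step 6: (k=6,j=0): S=77.4395, (K−S)⁺=80.8905, hold=79.4078 ⇒ V=80.8905 exercise | (k=6,j=1): S=94.8246, (K−S)⁺=63.5054, hold=62.0227 ⇒ V=63.5054 exercise | (k=6,j=2): S=116.1127, (K−S)⁺=42.2173, hold=40.7346 ⇒ V=42.2173 exercise | (k=6,j=3): S=142.1800, (K−S)⁺=16.1500, hold=14.6673 ⇒ V=16.1500 exercise | (k=6,j=4): S=174.0994, (K−S)⁺=0.0000, hold=0.4731 ⇒ V=0.4731 continue | (k=6,j=5): S=213.1846, (K−S)⁺=0.0000, hold=0.0000 ⇒ V=0.0000 continue | (k=6,j=6): S=261.0445, (K−S)⁺=0.0000, hold=0.0000 ⇒ V=0.0000 continue  boundary S*=142.1800
step 5: (k=5,j=0): S=85.6923, (K−S)⁺=72.6377, hold=71.1550 ⇒ V=72.6377 exercise | (k=5,j=1): S=104.9302, (K−S)⁺=53.3998, hold=51.9171 ⇒ V=53.3998 exercise | (k=5,j=2): S=128.4870, (K−S)⁺=29.8430, hold=28.3603 ⇒ V=29.8430 exercise | (k=5,j=3): S=157.3323, (K−S)⁺=0.9977, hold=7.9030 ⇒ V=7.9030 continue | (k=5,j=4): S=192.6533, (K−S)⁺=0.0000, hold=0.2244 ⇒ V=0.2244 continue | (k=5,j=5): S=235.9039, (K−S)⁺=0.0000, hold=0.0000 ⇒ V=0.0000 continue  boundary S*=128.4870
step 4: (k=4,j=0): S=94.8246, (K−S)⁺=63.5054, hold=62.0227 ⇒ V=63.5054 exercise | (k=4,j=1): S=116.1127, (K−S)⁺=42.2173, hold=40.7346 ⇒ V=42.2173 exercise | (k=4,j=2): S=142.1800, (K−S)⁺=16.1500, hold=18.2333 ⇒ V=18.2333 continue | (k=4,j=3): S=174.0994, (K−S)⁺=0.0000, hold=3.8636 ⇒ V=3.8636 continue | (k=4,j=4): S=213.1846, (K−S)⁺=0.0000, hold=0.1064 ⇒ V=0.1064 continue  boundary S*=116.1127
step 3: (k=3,j=0): S=104.9302, (K−S)⁺=53.3998, hold=51.9171 ⇒ V=53.3998 exercise | (k=3,j=1): S=128.4870, (K−S)⁺=29.8430, hold=29.4362 ⇒ V=29.8430 exercise | (k=3,j=2): S=157.3323, (K−S)⁺=0.9977, hold=10.6418 ⇒ V=10.6418 continue | (k=3,j=3): S=192.6533, (K−S)⁺=0.0000, hold=1.8871 ⇒ V=1.8871 continue  boundary S*=128.4870
step 2: (k=2,j=0): S=116.1127, (K−S)⁺=42.2173, hold=40.7346 ⇒ V=42.2173 exercise | (k=2,j=1): S=142.1800, (K−S)⁺=16.1500, hold=19.6477 ⇒ V=19.6477 continue | (k=2,j=2): S=174.0994, (K−S)⁺=0.0000, hold=6.0211 ⇒ V=6.0211 continue  boundary S*=116.1127
step 1: (k=1,j=0): S=128.4870, (K−S)⁺=29.8430, hold=30.1666 ⇒ V=30.1666 continue | (k=1,j=1): S=157.3323, (K−S)⁺=0.9977, hold=12.4267 ⇒ V=12.4267 continue  boundary S*=-
step 0: (k=0,j=0): S=142.1800, (K−S)⁺=16.1500, hold=20.7229 ⇒ V=20.7229 continue  boundary S*=-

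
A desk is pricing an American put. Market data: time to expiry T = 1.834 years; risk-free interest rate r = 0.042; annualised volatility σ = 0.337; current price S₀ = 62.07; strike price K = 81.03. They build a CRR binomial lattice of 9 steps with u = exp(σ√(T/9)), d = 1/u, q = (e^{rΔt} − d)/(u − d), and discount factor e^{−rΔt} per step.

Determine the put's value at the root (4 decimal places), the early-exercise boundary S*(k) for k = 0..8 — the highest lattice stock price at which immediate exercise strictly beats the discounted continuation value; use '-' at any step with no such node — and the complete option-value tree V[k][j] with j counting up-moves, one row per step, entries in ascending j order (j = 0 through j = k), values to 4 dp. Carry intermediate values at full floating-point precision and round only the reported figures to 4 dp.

params: Δt=0.20378 u=1.16431 d=0.85888 q=0.49018 e^(-rΔt)=0.99148
t_9 payoffs: 65.2442 59.6305 52.0205 41.7042 27.7194 8.7613 0.0000 0.0000 0.0000 0.0000
t_8: node(8,0) S=18.3796 payoff=62.6504 vs cont=61.9599 → 62.6504 [stop]  node(8,1) S=24.9157 payoff=56.1143 vs cont=55.4238 → 56.1143 [stop]  node(8,2) S=33.7760 payoff=47.2540 vs cont=46.5634 → 47.2540 [stop]  node(8,3) S=45.7873 payoff=35.2427 vs cont=34.5521 → 35.2427 [stop]  node(8,4) S=62.0700 payoff=18.9600 vs cont=18.2695 → 18.9600 [stop]  node(8,5) S=84.1430 payoff=0.0000 vs cont=4.4286 → 4.4286 [wait]  node(8,6) S=114.0656 payoff=0.0000 vs cont=0.0000 → 0.0000 [wait]  node(8,7) S=154.6290 payoff=0.0000 vs cont=0.0000 → 0.0000 [wait]  node(8,8) S=209.6175 payoff=0.0000 vs cont=0.0000 → 0.0000 [wait]  ⇒ S*(8)=62.0700
t_7: node(7,0) S=21.3995 payoff=59.6305 vs cont=58.9399 → 59.6305 [stop]  node(7,1) S=29.0095 payoff=52.0205 vs cont=51.3299 → 52.0205 [stop]  node(7,2) S=39.3258 payoff=41.7042 vs cont=41.0137 → 41.7042 [stop]  node(7,3) S=53.3106 payoff=27.7194 vs cont=27.0289 → 27.7194 [stop]  node(7,4) S=72.2687 payoff=8.7613 vs cont=11.7361 → 11.7361 [wait]  node(7,5) S=97.9685 payoff=0.0000 vs cont=2.2385 → 2.2385 [wait]  node(7,6) S=132.8076 payoff=0.0000 vs cont=0.0000 → 0.0000 [wait]  node(7,7) S=180.0360 payoff=0.0000 vs cont=0.0000 → 0.0000 [wait]  ⇒ S*(7)=53.3106
t_6: node(6,0) S=24.9157 payoff=56.1143 vs cont=55.4238 → 56.1143 [stop]  node(6,1) S=33.7760 payoff=47.2540 vs cont=46.5634 → 47.2540 [stop]  node(6,2) S=45.7873 payoff=35.2427 vs cont=34.5521 → 35.2427 [stop]  node(6,3) S=62.0700 payoff=18.9600 vs cont=19.7152 → 19.7152 [wait]  node(6,4) S=84.1430 payoff=0.0000 vs cont=7.0202 → 7.0202 [wait]  node(6,5) S=114.0656 payoff=0.0000 vs cont=1.1315 → 1.1315 [wait]  node(6,6) S=154.6290 payoff=0.0000 vs cont=0.0000 → 0.0000 [wait]  ⇒ S*(6)=45.7873
t_5: node(5,0) S=29.0095 payoff=52.0205 vs cont=51.3299 → 52.0205 [stop]  node(5,1) S=39.3258 payoff=41.7042 vs cont=41.0137 → 41.7042 [stop]  node(5,2) S=53.3106 payoff=27.7194 vs cont=27.3959 → 27.7194 [stop]  node(5,3) S=72.2687 payoff=8.7613 vs cont=13.3773 → 13.3773 [wait]  node(5,4) S=97.9685 payoff=0.0000 vs cont=4.0984 → 4.0984 [wait]  node(5,5) S=132.8076 payoff=0.0000 vs cont=0.5720 → 0.5720 [wait]  ⇒ S*(5)=53.3106
t_4: node(4,0) S=33.7760 payoff=47.2540 vs cont=46.5634 → 47.2540 [stop]  node(4,1) S=45.7873 payoff=35.2427 vs cont=34.5521 → 35.2427 [stop]  node(4,2) S=62.0700 payoff=18.9600 vs cont=20.5129 → 20.5129 [wait]  node(4,3) S=84.1430 payoff=0.0000 vs cont=8.7537 → 8.7537 [wait]  node(4,4) S=114.0656 payoff=0.0000 vs cont=2.3496 → 2.3496 [wait]  ⇒ S*(4)=45.7873
t_3: node(3,0) S=39.3258 payoff=41.7042 vs cont=41.0137 → 41.7042 [stop]  node(3,1) S=53.3106 payoff=27.7194 vs cont=27.7836 → 27.7836 [wait]  node(3,2) S=72.2687 payoff=8.7613 vs cont=14.6230 → 14.6230 [wait]  node(3,3) S=97.9685 payoff=0.0000 vs cont=5.5667 → 5.5667 [wait]  ⇒ S*(3)=39.3258
t_2: node(2,0) S=45.7873 payoff=35.2427 vs cont=34.5833 → 35.2427 [stop]  node(2,1) S=62.0700 payoff=18.9600 vs cont=21.1507 → 21.1507 [wait]  node(2,2) S=84.1430 payoff=0.0000 vs cont=10.0970 → 10.0970 [wait]  ⇒ S*(2)=45.7873
t_1: node(1,0) S=53.3106 payoff=27.7194 vs cont=28.0935 → 28.0935 [wait]  node(1,1) S=72.2687 payoff=8.7613 vs cont=15.5983 → 15.5983 [wait]  ⇒ S*(1)=-
t_0: node(0,0) S=62.0700 payoff=18.9600 vs cont=21.7814 → 21.7814 [wait]  ⇒ S*(0)=-

price = 21.7814
boundary = - - 45.7873 39.3258 45.7873 53.3106 45.7873 53.3106 62.0700
tree:
21.7814
28.0935 15.5983
35.2427 21.1507 10.0970
41.7042 27.7836 14.6230 5.5667
47.2540 35.2427 20.5129 8.7537 2.3496
52.0205 41.7042 27.7194 13.3773 4.0984 0.5720
56.1143 47.2540 35.2427 19.7152 7.0202 1.1315 0.0000
59.6305 52.0205 41.7042 27.7194 11.7361 2.2385 0.0000 0.0000
62.6504 56.1143 47.2540 35.2427 18.9600 4.4286 0.0000 0.0000 0.0000
65.2442 59.6305 52.0205 41.7042 27.7194 8.7613 0.0000 0.0000 0.0000 0.0000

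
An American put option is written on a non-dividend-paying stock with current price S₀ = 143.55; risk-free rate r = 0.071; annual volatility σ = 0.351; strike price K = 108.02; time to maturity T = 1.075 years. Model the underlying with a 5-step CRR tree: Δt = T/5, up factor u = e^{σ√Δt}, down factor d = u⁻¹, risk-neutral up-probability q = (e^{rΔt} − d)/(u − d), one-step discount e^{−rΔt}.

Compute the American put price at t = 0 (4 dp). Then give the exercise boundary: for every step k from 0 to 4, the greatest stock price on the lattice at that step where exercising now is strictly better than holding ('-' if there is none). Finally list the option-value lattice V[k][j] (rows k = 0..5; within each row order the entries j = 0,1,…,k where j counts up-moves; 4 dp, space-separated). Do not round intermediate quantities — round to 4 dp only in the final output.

price = 4.0698
boundary = - - - - 74.8642
tree:
4.0698
7.2315 1.1122
12.5295 2.2881 0.0000
20.9466 4.7074 0.0000 0.0000
33.1558 9.6845 0.0000 0.0000 0.0000
44.4003 19.9240 0.0000 0.0000 0.0000 0.0000

Δt=0.21500  u=1.17674  d=0.84980  q=0.50645  discount=0.98485
step 5 (expiry): payoffs max(K−S,0) = 44.4003 19.9240 0.0000 0.0000 0.0000 0.0000
step 4: (k=4,j=0): S=74.8642, (K−S)⁺=33.1558, hold=31.5194 ⇒ V=33.1558 exercise | (k=4,j=1): S=103.6665, (K−S)⁺=4.3535, hold=9.6845 ⇒ V=9.6845 continue | (k=4,j=2): S=143.5500, (K−S)⁺=0.0000, hold=0.0000 ⇒ V=0.0000 continue | (k=4,j=3): S=198.7778, (K−S)⁺=0.0000, hold=0.0000 ⇒ V=0.0000 continue | (k=4,j=4): S=275.2532, (K−S)⁺=0.0000, hold=0.0000 ⇒ V=0.0000 continue  boundary S*=74.8642
step 3: (k=3,j=0): S=88.0960, (K−S)⁺=19.9240, hold=20.9466 ⇒ V=20.9466 continue | (k=3,j=1): S=121.9891, (K−S)⁺=0.0000, hold=4.7074 ⇒ V=4.7074 continue | (k=3,j=2): S=168.9217, (K−S)⁺=0.0000, hold=0.0000 ⇒ V=0.0000 continue | (k=3,j=3): S=233.9107, (K−S)⁺=0.0000, hold=0.0000 ⇒ V=0.0000 continue  boundary S*=-
step 2: (k=2,j=0): S=103.6665, (K−S)⁺=4.3535, hold=12.5295 ⇒ V=12.5295 continue | (k=2,j=1): S=143.5500, (K−S)⁺=0.0000, hold=2.2881 ⇒ V=2.2881 continue | (k=2,j=2): S=198.7778, (K−S)⁺=0.0000, hold=0.0000 ⇒ V=0.0000 continue  boundary S*=-
step 1: (k=1,j=0): S=121.9891, (K−S)⁺=0.0000, hold=7.2315 ⇒ V=7.2315 continue | (k=1,j=1): S=168.9217, (K−S)⁺=0.0000, hold=1.1122 ⇒ V=1.1122 continue  boundary S*=-
step 0: (k=0,j=0): S=143.5500, (K−S)⁺=0.0000, hold=4.0698 ⇒ V=4.0698 continue  boundary S*=-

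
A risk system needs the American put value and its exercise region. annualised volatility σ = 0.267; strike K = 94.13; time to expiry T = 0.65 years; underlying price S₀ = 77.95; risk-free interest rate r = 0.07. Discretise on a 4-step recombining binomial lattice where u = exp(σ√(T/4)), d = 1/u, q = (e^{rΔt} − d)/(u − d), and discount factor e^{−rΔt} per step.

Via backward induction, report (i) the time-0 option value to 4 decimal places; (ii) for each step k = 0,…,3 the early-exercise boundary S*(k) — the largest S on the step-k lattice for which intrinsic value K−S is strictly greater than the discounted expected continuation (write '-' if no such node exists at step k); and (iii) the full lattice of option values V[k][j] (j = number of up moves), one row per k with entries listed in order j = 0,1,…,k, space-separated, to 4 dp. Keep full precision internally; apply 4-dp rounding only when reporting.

price = 16.2105
boundary = - 69.9959 77.9500 69.9959
tree:
16.2105
24.1341 9.4273
31.2766 16.1800 3.5511
37.6902 24.1341 7.5800 0.0000
43.4494 31.2766 16.1800 0.0000 0.0000

Δt=0.16250  u=1.11364  d=0.89796  q=0.52616  discount=0.98869
step 4 (expiry): payoffs max(K−S,0) = 43.4494 31.2766 16.1800 0.0000 0.0000
step 3: (k=3,j=0): S=56.4398, (K−S)⁺=37.6902, hold=36.6256 ⇒ V=37.6902 exercise | (k=3,j=1): S=69.9959, (K−S)⁺=24.1341, hold=23.0695 ⇒ V=24.1341 exercise | (k=3,j=2): S=86.8080, (K−S)⁺=7.3220, hold=7.5800 ⇒ V=7.5800 continue | (k=3,j=3): S=107.6582, (K−S)⁺=0.0000, hold=0.0000 ⇒ V=0.0000 continue  boundary S*=69.9959
step 2: (k=2,j=0): S=62.8534, (K−S)⁺=31.2766, hold=30.2119 ⇒ V=31.2766 exercise | (k=2,j=1): S=77.9500, (K−S)⁺=16.1800, hold=15.2496 ⇒ V=16.1800 exercise | (k=2,j=2): S=96.6726, (K−S)⁺=0.0000, hold=3.5511 ⇒ V=3.5511 continue  boundary S*=77.9500
step 1: (k=1,j=0): S=69.9959, (K−S)⁺=24.1341, hold=23.0695 ⇒ V=24.1341 exercise | (k=1,j=1): S=86.8080, (K−S)⁺=7.3220, hold=9.4273 ⇒ V=9.4273 continue  boundary S*=69.9959
step 0: (k=0,j=0): S=77.9500, (K−S)⁺=16.1800, hold=16.2105 ⇒ V=16.2105 continue  boundary S*=-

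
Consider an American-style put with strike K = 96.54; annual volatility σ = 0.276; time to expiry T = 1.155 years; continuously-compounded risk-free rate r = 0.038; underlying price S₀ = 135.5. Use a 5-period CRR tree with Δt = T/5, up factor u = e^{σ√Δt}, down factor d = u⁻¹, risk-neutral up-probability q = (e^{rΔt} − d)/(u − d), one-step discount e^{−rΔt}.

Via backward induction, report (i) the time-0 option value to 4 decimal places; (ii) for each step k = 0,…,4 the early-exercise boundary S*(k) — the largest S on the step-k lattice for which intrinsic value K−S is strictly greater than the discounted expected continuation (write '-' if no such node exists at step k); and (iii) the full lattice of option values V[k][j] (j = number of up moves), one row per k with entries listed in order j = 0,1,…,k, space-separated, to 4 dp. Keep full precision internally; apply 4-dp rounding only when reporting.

Δt=0.23100  u=1.14185  d=0.87577  q=0.50002  discount=0.99126
step 5 (expiry): payoffs max(K−S,0) = 26.7347 5.5259 0.0000 0.0000 0.0000 0.0000
step 4: (k=4,j=0): S=79.7074, (K−S)⁺=16.8326, hold=15.9889 ⇒ V=16.8326 exercise | (k=4,j=1): S=103.9247, (K−S)⁺=0.0000, hold=2.7387 ⇒ V=2.7387 continue | (k=4,j=2): S=135.5000, (K−S)⁺=0.0000, hold=0.0000 ⇒ V=0.0000 continue | (k=4,j=3): S=176.6687, (K−S)⁺=0.0000, hold=0.0000 ⇒ V=0.0000 continue | (k=4,j=4): S=230.3457, (K−S)⁺=0.0000, hold=0.0000 ⇒ V=0.0000 continue  boundary S*=79.7074
step 3: (k=3,j=0): S=91.0141, (K−S)⁺=5.5259, hold=9.6999 ⇒ V=9.6999 continue | (k=3,j=1): S=118.6668, (K−S)⁺=0.0000, hold=1.3573 ⇒ V=1.3573 continue | (k=3,j=2): S=154.7211, (K−S)⁺=0.0000, hold=0.0000 ⇒ V=0.0000 continue | (k=3,j=3): S=201.7297, (K−S)⁺=0.0000, hold=0.0000 ⇒ V=0.0000 continue  boundary S*=-
step 2: (k=2,j=0): S=103.9247, (K−S)⁺=0.0000, hold=5.4801 ⇒ V=5.4801 continue | (k=2,j=1): S=135.5000, (K−S)⁺=0.0000, hold=0.6727 ⇒ V=0.6727 continue | (k=2,j=2): S=176.6687, (K−S)⁺=0.0000, hold=0.0000 ⇒ V=0.0000 continue  boundary S*=-
step 1: (k=1,j=0): S=118.6668, (K−S)⁺=0.0000, hold=3.0494 ⇒ V=3.0494 continue | (k=1,j=1): S=154.7211, (K−S)⁺=0.0000, hold=0.3334 ⇒ V=0.3334 continue  boundary S*=-
step 0: (k=0,j=0): S=135.5000, (K−S)⁺=0.0000, hold=1.6766 ⇒ V=1.6766 continue  boundary S*=-

price = 1.6766
boundary = - - - - 79.7074
tree:
1.6766
3.0494 0.3334
5.4801 0.6727 0.0000
9.6999 1.3573 0.0000 0.0000
16.8326 2.7387 0.0000 0.0000 0.0000
26.7347 5.5259 0.0000 0.0000 0.0000 0.0000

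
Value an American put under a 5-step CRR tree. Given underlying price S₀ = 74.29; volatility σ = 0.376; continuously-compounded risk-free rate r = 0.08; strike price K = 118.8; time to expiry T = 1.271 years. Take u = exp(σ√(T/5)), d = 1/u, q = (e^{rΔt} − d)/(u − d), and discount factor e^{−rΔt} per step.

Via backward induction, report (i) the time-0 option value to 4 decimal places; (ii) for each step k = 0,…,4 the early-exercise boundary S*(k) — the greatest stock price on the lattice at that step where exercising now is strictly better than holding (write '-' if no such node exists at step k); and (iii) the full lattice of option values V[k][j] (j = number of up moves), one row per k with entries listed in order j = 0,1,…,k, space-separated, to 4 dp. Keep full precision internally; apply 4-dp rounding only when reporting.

price = 44.5100
boundary = 74.2900 61.4611 74.2900 89.7968 74.2900
tree:
44.5100
57.3389 30.1498
67.9525 44.5100 17.3870
76.7332 57.3389 29.0032 6.7789
83.9976 67.9525 44.5100 14.0218 0.0000
90.0075 76.7332 57.3389 29.0032 0.0000 0.0000

Δt=0.25420  u=1.20873  d=0.82731  q=0.50661  discount=0.97987
step 5 (expiry): payoffs max(K−S,0) = 90.0075 76.7332 57.3389 29.0032 0.0000 0.0000
step 4: (k=4,j=0): S=34.8024, (K−S)⁺=83.9976, hold=81.6061 ⇒ V=83.9976 exercise | (k=4,j=1): S=50.8475, (K−S)⁺=67.9525, hold=65.5610 ⇒ V=67.9525 exercise | (k=4,j=2): S=74.2900, (K−S)⁺=44.5100, hold=42.1185 ⇒ V=44.5100 exercise | (k=4,j=3): S=108.5403, (K−S)⁺=10.2597, hold=14.0218 ⇒ V=14.0218 continue | (k=4,j=4): S=158.5812, (K−S)⁺=0.0000, hold=0.0000 ⇒ V=0.0000 continue  boundary S*=74.2900
step 3: (k=3,j=0): S=42.0668, (K−S)⁺=76.7332, hold=74.3417 ⇒ V=76.7332 exercise | (k=3,j=1): S=61.4611, (K−S)⁺=57.3389, hold=54.9474 ⇒ V=57.3389 exercise | (k=3,j=2): S=89.7968, (K−S)⁺=29.0032, hold=28.4793 ⇒ V=29.0032 exercise | (k=3,j=3): S=131.1962, (K−S)⁺=0.0000, hold=6.7789 ⇒ V=6.7789 continue  boundary S*=89.7968
step 2: (k=2,j=0): S=50.8475, (K−S)⁺=67.9525, hold=65.5610 ⇒ V=67.9525 exercise | (k=2,j=1): S=74.2900, (K−S)⁺=44.5100, hold=42.1185 ⇒ V=44.5100 exercise | (k=2,j=2): S=108.5403, (K−S)⁺=10.2597, hold=17.3870 ⇒ V=17.3870 continue  boundary S*=74.2900
step 1: (k=1,j=0): S=61.4611, (K−S)⁺=57.3389, hold=54.9474 ⇒ V=57.3389 exercise | (k=1,j=1): S=89.7968, (K−S)⁺=29.0032, hold=30.1498 ⇒ V=30.1498 continue  boundary S*=61.4611
step 0: (k=0,j=0): S=74.2900, (K−S)⁺=44.5100, hold=42.6876 ⇒ V=44.5100 exercise  boundary S*=74.2900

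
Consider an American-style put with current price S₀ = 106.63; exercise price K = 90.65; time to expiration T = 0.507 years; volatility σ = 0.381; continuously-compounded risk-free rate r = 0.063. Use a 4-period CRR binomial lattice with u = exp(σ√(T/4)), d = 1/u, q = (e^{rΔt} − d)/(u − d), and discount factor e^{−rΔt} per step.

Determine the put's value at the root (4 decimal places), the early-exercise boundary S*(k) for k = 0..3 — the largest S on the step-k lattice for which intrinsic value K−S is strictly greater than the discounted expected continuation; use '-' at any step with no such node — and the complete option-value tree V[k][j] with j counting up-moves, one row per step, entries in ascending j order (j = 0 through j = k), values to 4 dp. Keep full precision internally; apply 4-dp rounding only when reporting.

Δt=0.12675, u=1.14527, d=0.87315, q=0.49560, disc=e^(-rΔt)=0.99205
k=4 terminal: V=max(K-S,0) → 28.6713 9.3555 0.0000 0.0000 0.0000
k=3: j=0 S=70.9826 intr=19.6674 cont=18.9464 V=19.6674[EX]; j=1 S=93.1044 intr=0.0000 cont=4.6814 V=4.6814[hold]; j=2 S=122.1205 intr=0.0000 cont=0.0000 V=0.0000[hold]; j=3 S=160.1795 intr=0.0000 cont=0.0000 V=0.0000[hold]  S*(3)=70.9826
k=2: j=0 S=81.2945 intr=9.3555 cont=12.1429 V=12.1429[hold]; j=1 S=106.6300 intr=0.0000 cont=2.3425 V=2.3425[hold]; j=2 S=139.8614 intr=0.0000 cont=0.0000 V=0.0000[hold]  S*(2)=-
k=1: j=0 S=93.1044 intr=0.0000 cont=7.2279 V=7.2279[hold]; j=1 S=122.1205 intr=0.0000 cont=1.1721 V=1.1721[hold]  S*(1)=-
k=0: j=0 S=106.6300 intr=0.0000 cont=4.1930 V=4.1930[hold]  S*(0)=-

price = 4.1930
boundary = - - - 70.9826
tree:
4.1930
7.2279 1.1721
12.1429 2.3425 0.0000
19.6674 4.6814 0.0000 0.0000
28.6713 9.3555 0.0000 0.0000 0.0000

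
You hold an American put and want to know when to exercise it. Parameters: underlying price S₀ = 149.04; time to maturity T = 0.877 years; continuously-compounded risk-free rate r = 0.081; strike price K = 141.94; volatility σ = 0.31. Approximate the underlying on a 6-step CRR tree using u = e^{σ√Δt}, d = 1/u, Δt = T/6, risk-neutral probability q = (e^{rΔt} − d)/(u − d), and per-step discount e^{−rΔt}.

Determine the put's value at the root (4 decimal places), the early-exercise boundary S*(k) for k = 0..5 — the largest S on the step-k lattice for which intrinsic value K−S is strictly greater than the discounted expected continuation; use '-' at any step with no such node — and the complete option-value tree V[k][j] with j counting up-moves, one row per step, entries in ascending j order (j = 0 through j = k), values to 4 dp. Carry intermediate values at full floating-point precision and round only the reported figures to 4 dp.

price = 9.9355
boundary = - - - 104.4449 117.5869 104.4449
tree:
9.9355
16.0996 4.4849
25.1486 8.1328 1.2275
37.4951 14.3516 2.5906 0.0000
49.1684 24.3531 5.4675 0.0000 0.0000
59.5369 37.4951 11.5391 0.0000 0.0000 0.0000
68.7467 49.1684 24.3531 0.0000 0.0000 0.0000 0.0000

Δt=0.14617  u=1.12583  d=0.88824  q=0.52053  discount=0.98823
step 6 (expiry): payoffs max(K−S,0) = 68.7467 49.1684 24.3531 0.0000 0.0000 0.0000 0.0000
step 5: (k=5,j=0): S=82.4031, (K−S)⁺=59.5369, hold=57.8663 ⇒ V=59.5369 exercise | (k=5,j=1): S=104.4449, (K−S)⁺=37.4951, hold=35.8245 ⇒ V=37.4951 exercise | (k=5,j=2): S=132.3826, (K−S)⁺=9.5574, hold=11.5391 ⇒ V=11.5391 continue | (k=5,j=3): S=167.7933, (K−S)⁺=0.0000, hold=0.0000 ⇒ V=0.0000 continue | (k=5,j=4): S=212.6760, (K−S)⁺=0.0000, hold=0.0000 ⇒ V=0.0000 continue | (k=5,j=5): S=269.5643, (K−S)⁺=0.0000, hold=0.0000 ⇒ V=0.0000 continue  boundary S*=104.4449
step 4: (k=4,j=0): S=92.7716, (K−S)⁺=49.1684, hold=47.4978 ⇒ V=49.1684 exercise | (k=4,j=1): S=117.5869, (K−S)⁺=24.3531, hold=23.7019 ⇒ V=24.3531 exercise | (k=4,j=2): S=149.0400, (K−S)⁺=0.0000, hold=5.4675 ⇒ V=5.4675 continue | (k=4,j=3): S=188.9064, (K−S)⁺=0.0000, hold=0.0000 ⇒ V=0.0000 continue | (k=4,j=4): S=239.4365, (K−S)⁺=0.0000, hold=0.0000 ⇒ V=0.0000 continue  boundary S*=117.5869
step 3: (k=3,j=0): S=104.4449, (K−S)⁺=37.4951, hold=35.8245 ⇒ V=37.4951 exercise | (k=3,j=1): S=132.3826, (K−S)⁺=9.5574, hold=14.3516 ⇒ V=14.3516 continue | (k=3,j=2): S=167.7933, (K−S)⁺=0.0000, hold=2.5906 ⇒ V=2.5906 continue | (k=3,j=3): S=212.6760, (K−S)⁺=0.0000, hold=0.0000 ⇒ V=0.0000 continue  boundary S*=104.4449
step 2: (k=2,j=0): S=117.5869, (K−S)⁺=24.3531, hold=25.1486 ⇒ V=25.1486 continue | (k=2,j=1): S=149.0400, (K−S)⁺=0.0000, hold=8.1328 ⇒ V=8.1328 continue | (k=2,j=2): S=188.9064, (K−S)⁺=0.0000, hold=1.2275 ⇒ V=1.2275 continue  boundary S*=-
step 1: (k=1,j=0): S=132.3826, (K−S)⁺=9.5574, hold=16.0996 ⇒ V=16.0996 continue | (k=1,j=1): S=167.7933, (K−S)⁺=0.0000, hold=4.4849 ⇒ V=4.4849 continue  boundary S*=-
step 0: (k=0,j=0): S=149.0400, (K−S)⁺=0.0000, hold=9.9355 ⇒ V=9.9355 continue  boundary S*=-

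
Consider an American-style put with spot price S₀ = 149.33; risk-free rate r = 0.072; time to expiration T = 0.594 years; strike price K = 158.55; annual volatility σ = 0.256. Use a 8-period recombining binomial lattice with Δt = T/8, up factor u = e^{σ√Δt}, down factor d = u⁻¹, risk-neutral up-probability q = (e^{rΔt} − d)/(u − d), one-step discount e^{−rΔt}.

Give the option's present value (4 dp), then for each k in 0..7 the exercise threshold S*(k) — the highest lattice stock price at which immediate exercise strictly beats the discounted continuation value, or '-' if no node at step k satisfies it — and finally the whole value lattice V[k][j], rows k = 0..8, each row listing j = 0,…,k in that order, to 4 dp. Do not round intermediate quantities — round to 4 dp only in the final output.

price = 14.6015
boundary = - - 129.8844 121.1328 129.8844 121.1328 129.8844 139.2682
tree:
14.6015
20.7950 9.0565
28.6656 13.7717 4.8139
37.4172 20.2560 7.9507 1.9790
45.5791 28.6656 12.7314 3.6365 0.4753
53.1910 37.4172 19.5993 6.5472 0.9974 0.0000
60.2901 45.5791 28.6656 11.4640 2.0933 0.0000 0.0000
66.9108 53.1910 37.4172 19.2818 4.3932 0.0000 0.0000 0.0000
73.0854 60.2901 45.5791 28.6656 9.2200 0.0000 0.0000 0.0000 0.0000

params: Δt=0.07425 u=1.07225 d=0.93262 q=0.52096 e^(-rΔt)=0.99467
t_8 payoffs: 73.0854 60.2901 45.5791 28.6656 9.2200 0.0000 0.0000 0.0000 0.0000
t_7: node(7,0) S=91.6392 payoff=66.9108 vs cont=66.0654 → 66.9108 [stop]  node(7,1) S=105.3590 payoff=53.1910 vs cont=52.3457 → 53.1910 [stop]  node(7,2) S=121.1328 payoff=37.4172 vs cont=36.5719 → 37.4172 [stop]  node(7,3) S=139.2682 payoff=19.2818 vs cont=18.4365 → 19.2818 [stop]  node(7,4) S=160.1187 payoff=0.0000 vs cont=4.3932 → 4.3932 [wait]  node(7,5) S=184.0909 payoff=0.0000 vs cont=0.0000 → 0.0000 [wait]  node(7,6) S=211.6521 payoff=0.0000 vs cont=0.0000 → 0.0000 [wait]  node(7,7) S=243.3396 payoff=0.0000 vs cont=0.0000 → 0.0000 [wait]  ⇒ S*(7)=139.2682
t_6: node(6,0) S=98.2599 payoff=60.2901 vs cont=59.4447 → 60.2901 [stop]  node(6,1) S=112.9709 payoff=45.5791 vs cont=44.7337 → 45.5791 [stop]  node(6,2) S=129.8844 payoff=28.6656 vs cont=27.8203 → 28.6656 [stop]  node(6,3) S=149.3300 payoff=9.2200 vs cont=11.4640 → 11.4640 [wait]  node(6,4) S=171.6869 payoff=0.0000 vs cont=2.0933 → 2.0933 [wait]  node(6,5) S=197.3911 payoff=0.0000 vs cont=0.0000 → 0.0000 [wait]  node(6,6) S=226.9435 payoff=0.0000 vs cont=0.0000 → 0.0000 [wait]  ⇒ S*(6)=129.8844
t_5: node(5,0) S=105.3590 payoff=53.1910 vs cont=52.3457 → 53.1910 [stop]  node(5,1) S=121.1328 payoff=37.4172 vs cont=36.5719 → 37.4172 [stop]  node(5,2) S=139.2682 payoff=19.2818 vs cont=19.5993 → 19.5993 [wait]  node(5,3) S=160.1187 payoff=0.0000 vs cont=6.5472 → 6.5472 [wait]  node(5,4) S=184.0909 payoff=0.0000 vs cont=0.9974 → 0.9974 [wait]  node(5,5) S=211.6521 payoff=0.0000 vs cont=0.0000 → 0.0000 [wait]  ⇒ S*(5)=121.1328
t_4: node(4,0) S=112.9709 payoff=45.5791 vs cont=44.7337 → 45.5791 [stop]  node(4,1) S=129.8844 payoff=28.6656 vs cont=27.9848 → 28.6656 [stop]  node(4,2) S=149.3300 payoff=9.2200 vs cont=12.7314 → 12.7314 [wait]  node(4,3) S=171.6869 payoff=0.0000 vs cont=3.6365 → 3.6365 [wait]  node(4,4) S=197.3911 payoff=0.0000 vs cont=0.4753 → 0.4753 [wait]  ⇒ S*(4)=129.8844
t_3: node(3,0) S=121.1328 payoff=37.4172 vs cont=36.5719 → 37.4172 [stop]  node(3,1) S=139.2682 payoff=19.2818 vs cont=20.2560 → 20.2560 [wait]  node(3,2) S=160.1187 payoff=0.0000 vs cont=7.9507 → 7.9507 [wait]  node(3,3) S=184.0909 payoff=0.0000 vs cont=1.9790 → 1.9790 [wait]  ⇒ S*(3)=121.1328
t_2: node(2,0) S=129.8844 payoff=28.6656 vs cont=28.3251 → 28.6656 [stop]  node(2,1) S=149.3300 payoff=9.2200 vs cont=13.7717 → 13.7717 [wait]  node(2,2) S=171.6869 payoff=0.0000 vs cont=4.8139 → 4.8139 [wait]  ⇒ S*(2)=129.8844
t_1: node(1,0) S=139.2682 payoff=19.2818 vs cont=20.7950 → 20.7950 [wait]  node(1,1) S=160.1187 payoff=0.0000 vs cont=9.0565 → 9.0565 [wait]  ⇒ S*(1)=-
t_0: node(0,0) S=149.3300 payoff=9.2200 vs cont=14.6015 → 14.6015 [wait]  ⇒ S*(0)=-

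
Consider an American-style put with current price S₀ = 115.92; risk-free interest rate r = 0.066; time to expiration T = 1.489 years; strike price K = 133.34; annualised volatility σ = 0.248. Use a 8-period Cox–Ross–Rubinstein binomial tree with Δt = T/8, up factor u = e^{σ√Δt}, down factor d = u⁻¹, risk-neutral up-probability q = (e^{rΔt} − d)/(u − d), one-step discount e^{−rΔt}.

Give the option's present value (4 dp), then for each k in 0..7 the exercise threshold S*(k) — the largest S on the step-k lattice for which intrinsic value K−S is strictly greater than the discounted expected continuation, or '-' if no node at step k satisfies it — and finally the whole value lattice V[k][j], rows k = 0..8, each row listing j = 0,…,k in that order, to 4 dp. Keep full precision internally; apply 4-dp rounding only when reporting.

params: Δt=0.18613 u=1.11293 d=0.89853 q=0.53093 e^(-rΔt)=0.98779
t_8 payoffs: 84.0876 72.3357 57.7798 39.7508 17.4200 0.0000 0.0000 0.0000 0.0000
t_7: node(7,0) S=54.8143 payoff=78.5257 vs cont=76.8977 → 78.5257 [stop]  node(7,1) S=67.8933 payoff=65.4467 vs cont=63.8188 → 65.4467 [stop]  node(7,2) S=84.0929 payoff=49.2471 vs cont=47.6191 → 49.2471 [stop]  node(7,3) S=104.1579 payoff=29.1821 vs cont=27.5542 → 29.1821 [stop]  node(7,4) S=129.0104 payoff=4.3296 vs cont=8.0715 → 8.0715 [wait]  node(7,5) S=159.7929 payoff=0.0000 vs cont=0.0000 → 0.0000 [wait]  node(7,6) S=197.9201 payoff=0.0000 vs cont=0.0000 → 0.0000 [wait]  node(7,7) S=245.1448 payoff=0.0000 vs cont=0.0000 → 0.0000 [wait]  ⇒ S*(7)=104.1579
t_6: node(6,0) S=61.0043 payoff=72.3357 vs cont=70.7077 → 72.3357 [stop]  node(6,1) S=75.5602 payoff=57.7798 vs cont=56.1518 → 57.7798 [stop]  node(6,2) S=93.5892 payoff=39.7508 vs cont=38.1228 → 39.7508 [stop]  node(6,3) S=115.9200 payoff=17.4200 vs cont=17.7544 → 17.7544 [wait]  node(6,4) S=143.5790 payoff=0.0000 vs cont=3.7399 → 3.7399 [wait]  node(6,5) S=177.8376 payoff=0.0000 vs cont=0.0000 → 0.0000 [wait]  node(6,6) S=220.2705 payoff=0.0000 vs cont=0.0000 → 0.0000 [wait]  ⇒ S*(6)=93.5892
t_5: node(5,0) S=67.8933 payoff=65.4467 vs cont=63.8188 → 65.4467 [stop]  node(5,1) S=84.0929 payoff=49.2471 vs cont=47.6191 → 49.2471 [stop]  node(5,2) S=104.1579 payoff=29.1821 vs cont=27.7296 → 29.1821 [stop]  node(5,3) S=129.0104 payoff=4.3296 vs cont=10.1878 → 10.1878 [wait]  node(5,4) S=159.7929 payoff=0.0000 vs cont=1.7328 → 1.7328 [wait]  node(5,5) S=197.9201 payoff=0.0000 vs cont=0.0000 → 0.0000 [wait]  ⇒ S*(5)=104.1579
t_4: node(4,0) S=75.5602 payoff=57.7798 vs cont=56.1518 → 57.7798 [stop]  node(4,1) S=93.5892 payoff=39.7508 vs cont=38.1228 → 39.7508 [stop]  node(4,2) S=115.9200 payoff=17.4200 vs cont=18.8643 → 18.8643 [wait]  node(4,3) S=143.5790 payoff=0.0000 vs cont=5.6292 → 5.6292 [wait]  node(4,4) S=177.8376 payoff=0.0000 vs cont=0.8029 → 0.8029 [wait]  ⇒ S*(4)=93.5892
t_3: node(3,0) S=84.0929 payoff=49.2471 vs cont=47.6191 → 49.2471 [stop]  node(3,1) S=104.1579 payoff=29.1821 vs cont=28.3117 → 29.1821 [stop]  node(3,2) S=129.0104 payoff=4.3296 vs cont=11.6929 → 11.6929 [wait]  node(3,3) S=159.7929 payoff=0.0000 vs cont=3.0294 → 3.0294 [wait]  ⇒ S*(3)=104.1579
t_2: node(2,0) S=93.5892 payoff=39.7508 vs cont=38.1228 → 39.7508 [stop]  node(2,1) S=115.9200 payoff=17.4200 vs cont=19.6537 → 19.6537 [wait]  node(2,2) S=143.5790 payoff=0.0000 vs cont=7.0066 → 7.0066 [wait]  ⇒ S*(2)=93.5892
t_1: node(1,0) S=104.1579 payoff=29.1821 vs cont=28.7256 → 29.1821 [stop]  node(1,1) S=129.0104 payoff=4.3296 vs cont=12.7810 → 12.7810 [wait]  ⇒ S*(1)=104.1579
t_0: node(0,0) S=115.9200 payoff=17.4200 vs cont=20.2243 → 20.2243 [wait]  ⇒ S*(0)=-

price = 20.2243
boundary = - 104.1579 93.5892 104.1579 93.5892 104.1579 93.5892 104.1579
tree:
20.2243
29.1821 12.7810
39.7508 19.6537 7.0066
49.2471 29.1821 11.6929 3.0294
57.7798 39.7508 18.8643 5.6292 0.8029
65.4467 49.2471 29.1821 10.1878 1.7328 0.0000
72.3357 57.7798 39.7508 17.7544 3.7399 0.0000 0.0000
78.5257 65.4467 49.2471 29.1821 8.0715 0.0000 0.0000 0.0000
84.0876 72.3357 57.7798 39.7508 17.4200 0.0000 0.0000 0.0000 0.0000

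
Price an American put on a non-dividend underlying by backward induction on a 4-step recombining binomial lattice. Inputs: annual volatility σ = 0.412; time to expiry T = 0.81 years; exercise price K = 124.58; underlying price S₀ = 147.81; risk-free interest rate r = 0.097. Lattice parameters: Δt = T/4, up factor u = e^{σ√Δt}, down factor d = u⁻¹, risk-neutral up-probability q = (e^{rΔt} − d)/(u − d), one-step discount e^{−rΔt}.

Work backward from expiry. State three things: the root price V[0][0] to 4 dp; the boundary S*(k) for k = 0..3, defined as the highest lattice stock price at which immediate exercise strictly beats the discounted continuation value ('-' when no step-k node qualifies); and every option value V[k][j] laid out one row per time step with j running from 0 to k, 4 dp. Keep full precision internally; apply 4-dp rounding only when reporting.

price = 8.3020
boundary = - - - 84.7519
tree:
8.3020
14.5513 2.5494
24.6770 5.2735 0.0000
39.8281 10.9084 0.0000 0.0000
54.1705 22.5642 0.0000 0.0000 0.0000

Δt=0.20250, u=1.20370, d=0.83077, q=0.50697, disc=e^(-rΔt)=0.98055
k=4 terminal: V=max(K-S,0) → 54.1705 22.5642 0.0000 0.0000 0.0000
k=3: j=0 S=84.7519 intr=39.8281 cont=37.4050 V=39.8281[EX]; j=1 S=122.7964 intr=1.7836 cont=10.9084 V=10.9084[hold]; j=2 S=177.9189 intr=0.0000 cont=0.0000 V=0.0000[hold]; j=3 S=257.7855 intr=0.0000 cont=0.0000 V=0.0000[hold]  S*(3)=84.7519
k=2: j=0 S=102.0158 intr=22.5642 cont=24.6770 V=24.6770[hold]; j=1 S=147.8100 intr=0.0000 cont=5.2735 V=5.2735[hold]; j=2 S=214.1609 intr=0.0000 cont=0.0000 V=0.0000[hold]  S*(2)=-
k=1: j=0 S=122.7964 intr=1.7836 cont=14.5513 V=14.5513[hold]; j=1 S=177.9189 intr=0.0000 cont=2.5494 V=2.5494[hold]  S*(1)=-
k=0: j=0 S=147.8100 intr=0.0000 cont=8.3020 V=8.3020[hold]  S*(0)=-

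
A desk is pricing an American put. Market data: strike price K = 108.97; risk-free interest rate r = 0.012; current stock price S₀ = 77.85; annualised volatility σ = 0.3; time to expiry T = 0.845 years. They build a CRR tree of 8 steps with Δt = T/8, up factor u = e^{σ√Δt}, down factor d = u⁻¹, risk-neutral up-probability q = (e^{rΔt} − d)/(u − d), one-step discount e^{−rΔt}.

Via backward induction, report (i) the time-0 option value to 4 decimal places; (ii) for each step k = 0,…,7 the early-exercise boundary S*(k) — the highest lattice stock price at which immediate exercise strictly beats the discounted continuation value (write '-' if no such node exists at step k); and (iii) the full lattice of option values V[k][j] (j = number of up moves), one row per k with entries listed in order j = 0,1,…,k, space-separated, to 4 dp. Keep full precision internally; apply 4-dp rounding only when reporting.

price = 31.9422
boundary = - - 64.0577 70.6179 64.0577 70.6179 77.8500 85.8227
tree:
31.9422
38.4146 25.0743
44.9123 31.5365 18.1992
50.8631 38.3521 24.2988 11.6955
56.2611 44.9123 31.1914 16.9595 6.0722
61.1577 50.8631 38.3521 23.5821 9.8908 1.9865
65.5993 56.2611 44.9123 31.1200 15.5478 3.8408 0.0000
69.6283 61.1577 50.8631 38.3521 23.1473 7.4261 0.0000 0.0000
73.2831 65.5993 56.2611 44.9123 31.1200 14.3580 0.0000 0.0000 0.0000

params: Δt=0.10562 u=1.10241 d=0.90710 q=0.48214 e^(-rΔt)=0.99873
t_8 payoffs: 73.2831 65.5993 56.2611 44.9123 31.1200 14.3580 0.0000 0.0000 0.0000
t_7: node(7,0) S=39.3417 payoff=69.6283 vs cont=69.4903 → 69.6283 [stop]  node(7,1) S=47.8123 payoff=61.1577 vs cont=61.0196 → 61.1577 [stop]  node(7,2) S=58.1069 payoff=50.8631 vs cont=50.7251 → 50.8631 [stop]  node(7,3) S=70.6179 payoff=38.3521 vs cont=38.2141 → 38.3521 [stop]  node(7,4) S=85.8227 payoff=23.1473 vs cont=23.0092 → 23.1473 [stop]  node(7,5) S=104.3013 payoff=4.6687 vs cont=7.4261 → 7.4261 [wait]  node(7,6) S=126.7585 payoff=0.0000 vs cont=0.0000 → 0.0000 [wait]  node(7,7) S=154.0510 payoff=0.0000 vs cont=0.0000 → 0.0000 [wait]  ⇒ S*(7)=85.8227
t_6: node(6,0) S=43.3707 payoff=65.5993 vs cont=65.4613 → 65.5993 [stop]  node(6,1) S=52.7089 payoff=56.2611 vs cont=56.1231 → 56.2611 [stop]  node(6,2) S=64.0577 payoff=44.9123 vs cont=44.7743 → 44.9123 [stop]  node(6,3) S=77.8500 payoff=31.1200 vs cont=30.9820 → 31.1200 [stop]  node(6,4) S=94.6120 payoff=14.3580 vs cont=15.5478 → 15.5478 [wait]  node(6,5) S=114.9830 payoff=0.0000 vs cont=3.8408 → 3.8408 [wait]  node(6,6) S=139.7400 payoff=0.0000 vs cont=0.0000 → 0.0000 [wait]  ⇒ S*(6)=77.8500
t_5: node(5,0) S=47.8123 payoff=61.1577 vs cont=61.0196 → 61.1577 [stop]  node(5,1) S=58.1069 payoff=50.8631 vs cont=50.7251 → 50.8631 [stop]  node(5,2) S=70.6179 payoff=38.3521 vs cont=38.2141 → 38.3521 [stop]  node(5,3) S=85.8227 payoff=23.1473 vs cont=23.5821 → 23.5821 [wait]  node(5,4) S=104.3013 payoff=4.6687 vs cont=9.8908 → 9.8908 [wait]  node(5,5) S=126.7585 payoff=0.0000 vs cont=1.9865 → 1.9865 [wait]  ⇒ S*(5)=70.6179
t_4: node(4,0) S=52.7089 payoff=56.2611 vs cont=56.1231 → 56.2611 [stop]  node(4,1) S=64.0577 payoff=44.9123 vs cont=44.7743 → 44.9123 [stop]  node(4,2) S=77.8500 payoff=31.1200 vs cont=31.1914 → 31.1914 [wait]  node(4,3) S=94.6120 payoff=14.3580 vs cont=16.9595 → 16.9595 [wait]  node(4,4) S=114.9830 payoff=0.0000 vs cont=6.0722 → 6.0722 [wait]  ⇒ S*(4)=64.0577
t_3: node(3,0) S=58.1069 payoff=50.8631 vs cont=50.7251 → 50.8631 [stop]  node(3,1) S=70.6179 payoff=38.3521 vs cont=38.2484 → 38.3521 [stop]  node(3,2) S=85.8227 payoff=23.1473 vs cont=24.2988 → 24.2988 [wait]  node(3,3) S=104.3013 payoff=4.6687 vs cont=11.6955 → 11.6955 [wait]  ⇒ S*(3)=70.6179
t_2: node(2,0) S=64.0577 payoff=44.9123 vs cont=44.7743 → 44.9123 [stop]  node(2,1) S=77.8500 payoff=31.1200 vs cont=31.5365 → 31.5365 [wait]  node(2,2) S=94.6120 payoff=14.3580 vs cont=18.1992 → 18.1992 [wait]  ⇒ S*(2)=64.0577
t_1: node(1,0) S=70.6179 payoff=38.3521 vs cont=38.4146 → 38.4146 [wait]  node(1,1) S=85.8227 payoff=23.1473 vs cont=25.0743 → 25.0743 [wait]  ⇒ S*(1)=-
t_0: node(0,0) S=77.8500 payoff=31.1200 vs cont=31.9422 → 31.9422 [wait]  ⇒ S*(0)=-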